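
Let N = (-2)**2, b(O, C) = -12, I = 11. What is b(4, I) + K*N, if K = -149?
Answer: -608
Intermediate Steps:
N = 4
b(4, I) + K*N = -12 - 149*4 = -12 - 596 = -608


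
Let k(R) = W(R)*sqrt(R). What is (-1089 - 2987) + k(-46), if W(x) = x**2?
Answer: -4076 + 2116*I*sqrt(46) ≈ -4076.0 + 14351.0*I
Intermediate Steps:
k(R) = R**(5/2) (k(R) = R**2*sqrt(R) = R**(5/2))
(-1089 - 2987) + k(-46) = (-1089 - 2987) + (-46)**(5/2) = -4076 + 2116*I*sqrt(46)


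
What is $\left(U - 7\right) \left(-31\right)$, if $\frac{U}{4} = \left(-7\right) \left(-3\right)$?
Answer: $-2387$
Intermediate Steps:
$U = 84$ ($U = 4 \left(\left(-7\right) \left(-3\right)\right) = 4 \cdot 21 = 84$)
$\left(U - 7\right) \left(-31\right) = \left(84 - 7\right) \left(-31\right) = 77 \left(-31\right) = -2387$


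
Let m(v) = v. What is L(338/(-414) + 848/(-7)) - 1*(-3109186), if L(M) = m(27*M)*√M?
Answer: 3109186 - 176719*I*√28451759/25921 ≈ 3.1092e+6 - 36365.0*I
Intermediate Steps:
L(M) = 27*M^(3/2) (L(M) = (27*M)*√M = 27*M^(3/2))
L(338/(-414) + 848/(-7)) - 1*(-3109186) = 27*(338/(-414) + 848/(-7))^(3/2) - 1*(-3109186) = 27*(338*(-1/414) + 848*(-⅐))^(3/2) + 3109186 = 27*(-169/207 - 848/7)^(3/2) + 3109186 = 27*(-176719/1449)^(3/2) + 3109186 = 27*(-176719*I*√28451759/699867) + 3109186 = -176719*I*√28451759/25921 + 3109186 = 3109186 - 176719*I*√28451759/25921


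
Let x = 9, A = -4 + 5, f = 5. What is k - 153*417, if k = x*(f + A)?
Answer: -63747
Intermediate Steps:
A = 1
k = 54 (k = 9*(5 + 1) = 9*6 = 54)
k - 153*417 = 54 - 153*417 = 54 - 63801 = -63747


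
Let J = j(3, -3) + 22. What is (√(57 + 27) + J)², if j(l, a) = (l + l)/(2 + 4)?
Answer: 613 + 92*√21 ≈ 1034.6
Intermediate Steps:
j(l, a) = l/3 (j(l, a) = (2*l)/6 = (2*l)*(⅙) = l/3)
J = 23 (J = (⅓)*3 + 22 = 1 + 22 = 23)
(√(57 + 27) + J)² = (√(57 + 27) + 23)² = (√84 + 23)² = (2*√21 + 23)² = (23 + 2*√21)²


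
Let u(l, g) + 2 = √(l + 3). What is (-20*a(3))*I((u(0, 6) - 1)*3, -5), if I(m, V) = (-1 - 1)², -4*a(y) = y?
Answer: 60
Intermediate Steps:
a(y) = -y/4
u(l, g) = -2 + √(3 + l) (u(l, g) = -2 + √(l + 3) = -2 + √(3 + l))
I(m, V) = 4 (I(m, V) = (-2)² = 4)
(-20*a(3))*I((u(0, 6) - 1)*3, -5) = -(-5)*3*4 = -20*(-¾)*4 = 15*4 = 60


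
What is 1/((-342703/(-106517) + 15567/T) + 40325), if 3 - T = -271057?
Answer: 28872498020/1164378033881819 ≈ 2.4796e-5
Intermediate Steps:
T = 271060 (T = 3 - 1*(-271057) = 3 + 271057 = 271060)
1/((-342703/(-106517) + 15567/T) + 40325) = 1/((-342703/(-106517) + 15567/271060) + 40325) = 1/((-342703*(-1/106517) + 15567*(1/271060)) + 40325) = 1/((342703/106517 + 15567/271060) + 40325) = 1/(94551225319/28872498020 + 40325) = 1/(1164378033881819/28872498020) = 28872498020/1164378033881819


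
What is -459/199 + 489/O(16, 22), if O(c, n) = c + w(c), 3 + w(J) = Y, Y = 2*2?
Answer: 89508/3383 ≈ 26.458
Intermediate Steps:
Y = 4
w(J) = 1 (w(J) = -3 + 4 = 1)
O(c, n) = 1 + c (O(c, n) = c + 1 = 1 + c)
-459/199 + 489/O(16, 22) = -459/199 + 489/(1 + 16) = -459*1/199 + 489/17 = -459/199 + 489*(1/17) = -459/199 + 489/17 = 89508/3383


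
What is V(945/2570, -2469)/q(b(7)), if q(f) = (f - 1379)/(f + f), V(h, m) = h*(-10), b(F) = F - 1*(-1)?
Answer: 5040/117449 ≈ 0.042912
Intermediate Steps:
b(F) = 1 + F (b(F) = F + 1 = 1 + F)
V(h, m) = -10*h
q(f) = (-1379 + f)/(2*f) (q(f) = (-1379 + f)/((2*f)) = (-1379 + f)*(1/(2*f)) = (-1379 + f)/(2*f))
V(945/2570, -2469)/q(b(7)) = (-9450/2570)/(((-1379 + (1 + 7))/(2*(1 + 7)))) = (-9450/2570)/(((½)*(-1379 + 8)/8)) = (-10*189/514)/(((½)*(⅛)*(-1371))) = -945/(257*(-1371/16)) = -945/257*(-16/1371) = 5040/117449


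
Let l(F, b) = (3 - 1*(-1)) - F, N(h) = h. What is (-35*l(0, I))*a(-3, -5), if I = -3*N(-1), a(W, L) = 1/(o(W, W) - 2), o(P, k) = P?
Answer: 28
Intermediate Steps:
a(W, L) = 1/(-2 + W) (a(W, L) = 1/(W - 2) = 1/(-2 + W))
I = 3 (I = -3*(-1) = 3)
l(F, b) = 4 - F (l(F, b) = (3 + 1) - F = 4 - F)
(-35*l(0, I))*a(-3, -5) = (-35*(4 - 1*0))/(-2 - 3) = -35*(4 + 0)/(-5) = -35*4*(-⅕) = -140*(-⅕) = 28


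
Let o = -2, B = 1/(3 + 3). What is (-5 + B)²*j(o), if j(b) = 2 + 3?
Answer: 4205/36 ≈ 116.81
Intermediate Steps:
B = ⅙ (B = 1/6 = ⅙ ≈ 0.16667)
j(b) = 5
(-5 + B)²*j(o) = (-5 + ⅙)²*5 = (-29/6)²*5 = (841/36)*5 = 4205/36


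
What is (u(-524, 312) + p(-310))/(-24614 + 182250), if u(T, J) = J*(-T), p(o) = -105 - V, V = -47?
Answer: 81715/78818 ≈ 1.0368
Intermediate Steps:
p(o) = -58 (p(o) = -105 - 1*(-47) = -105 + 47 = -58)
u(T, J) = -J*T
(u(-524, 312) + p(-310))/(-24614 + 182250) = (-1*312*(-524) - 58)/(-24614 + 182250) = (163488 - 58)/157636 = 163430*(1/157636) = 81715/78818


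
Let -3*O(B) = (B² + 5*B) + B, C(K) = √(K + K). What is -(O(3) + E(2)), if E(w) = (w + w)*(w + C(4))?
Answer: 1 - 8*√2 ≈ -10.314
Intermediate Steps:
C(K) = √2*√K (C(K) = √(2*K) = √2*√K)
O(B) = -2*B - B²/3 (O(B) = -((B² + 5*B) + B)/3 = -(B² + 6*B)/3 = -2*B - B²/3)
E(w) = 2*w*(w + 2*√2) (E(w) = (w + w)*(w + √2*√4) = (2*w)*(w + √2*2) = (2*w)*(w + 2*√2) = 2*w*(w + 2*√2))
-(O(3) + E(2)) = -(-⅓*3*(6 + 3) + 2*2*(2 + 2*√2)) = -(-⅓*3*9 + (8 + 8*√2)) = -(-9 + (8 + 8*√2)) = -(-1 + 8*√2) = 1 - 8*√2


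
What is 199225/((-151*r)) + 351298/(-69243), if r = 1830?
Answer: -2463758067/425198182 ≈ -5.7944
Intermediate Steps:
199225/((-151*r)) + 351298/(-69243) = 199225/((-151*1830)) + 351298/(-69243) = 199225/(-276330) + 351298*(-1/69243) = 199225*(-1/276330) - 351298/69243 = -39845/55266 - 351298/69243 = -2463758067/425198182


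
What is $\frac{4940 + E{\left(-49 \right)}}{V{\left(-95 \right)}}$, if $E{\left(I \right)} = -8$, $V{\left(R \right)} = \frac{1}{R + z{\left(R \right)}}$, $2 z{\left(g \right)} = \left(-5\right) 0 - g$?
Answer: $-234270$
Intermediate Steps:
$z{\left(g \right)} = - \frac{g}{2}$ ($z{\left(g \right)} = \frac{\left(-5\right) 0 - g}{2} = \frac{0 - g}{2} = \frac{\left(-1\right) g}{2} = - \frac{g}{2}$)
$V{\left(R \right)} = \frac{2}{R}$ ($V{\left(R \right)} = \frac{1}{R - \frac{R}{2}} = \frac{1}{\frac{1}{2} R} = \frac{2}{R}$)
$\frac{4940 + E{\left(-49 \right)}}{V{\left(-95 \right)}} = \frac{4940 - 8}{2 \frac{1}{-95}} = \frac{4932}{2 \left(- \frac{1}{95}\right)} = \frac{4932}{- \frac{2}{95}} = 4932 \left(- \frac{95}{2}\right) = -234270$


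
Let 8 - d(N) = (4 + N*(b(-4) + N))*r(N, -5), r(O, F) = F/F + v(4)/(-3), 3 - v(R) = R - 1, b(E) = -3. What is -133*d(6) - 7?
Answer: 1855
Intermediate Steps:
v(R) = 4 - R (v(R) = 3 - (R - 1) = 3 - (-1 + R) = 3 + (1 - R) = 4 - R)
r(O, F) = 1 (r(O, F) = F/F + (4 - 1*4)/(-3) = 1 + (4 - 4)*(-⅓) = 1 + 0*(-⅓) = 1 + 0 = 1)
d(N) = 4 - N*(-3 + N) (d(N) = 8 - (4 + N*(-3 + N)) = 8 + (-4 - N*(-3 + N)) = 4 - N*(-3 + N))
-133*d(6) - 7 = -133*(4 - 1*6² + 3*6) - 7 = -133*(4 - 1*36 + 18) - 7 = -133*(4 - 36 + 18) - 7 = -133*(-14) - 7 = 1862 - 7 = 1855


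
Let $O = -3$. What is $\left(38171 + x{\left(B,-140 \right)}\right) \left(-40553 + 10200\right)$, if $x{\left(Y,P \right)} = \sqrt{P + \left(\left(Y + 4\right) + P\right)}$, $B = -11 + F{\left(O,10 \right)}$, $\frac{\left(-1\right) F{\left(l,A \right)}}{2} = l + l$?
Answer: $-1158604363 - 151765 i \sqrt{11} \approx -1.1586 \cdot 10^{9} - 5.0335 \cdot 10^{5} i$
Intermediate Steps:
$F{\left(l,A \right)} = - 4 l$ ($F{\left(l,A \right)} = - 2 \left(l + l\right) = - 2 \cdot 2 l = - 4 l$)
$B = 1$ ($B = -11 - -12 = -11 + 12 = 1$)
$x{\left(Y,P \right)} = \sqrt{4 + Y + 2 P}$ ($x{\left(Y,P \right)} = \sqrt{P + \left(\left(4 + Y\right) + P\right)} = \sqrt{P + \left(4 + P + Y\right)} = \sqrt{4 + Y + 2 P}$)
$\left(38171 + x{\left(B,-140 \right)}\right) \left(-40553 + 10200\right) = \left(38171 + \sqrt{4 + 1 + 2 \left(-140\right)}\right) \left(-40553 + 10200\right) = \left(38171 + \sqrt{4 + 1 - 280}\right) \left(-30353\right) = \left(38171 + \sqrt{-275}\right) \left(-30353\right) = \left(38171 + 5 i \sqrt{11}\right) \left(-30353\right) = -1158604363 - 151765 i \sqrt{11}$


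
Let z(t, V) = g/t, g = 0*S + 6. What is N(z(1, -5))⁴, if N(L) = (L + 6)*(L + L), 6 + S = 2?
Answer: 429981696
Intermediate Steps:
S = -4 (S = -6 + 2 = -4)
g = 6 (g = 0*(-4) + 6 = 0 + 6 = 6)
z(t, V) = 6/t
N(L) = 2*L*(6 + L) (N(L) = (6 + L)*(2*L) = 2*L*(6 + L))
N(z(1, -5))⁴ = (2*(6/1)*(6 + 6/1))⁴ = (2*(6*1)*(6 + 6*1))⁴ = (2*6*(6 + 6))⁴ = (2*6*12)⁴ = 144⁴ = 429981696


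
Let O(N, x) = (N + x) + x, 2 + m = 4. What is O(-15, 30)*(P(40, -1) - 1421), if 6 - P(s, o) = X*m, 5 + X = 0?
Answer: -63225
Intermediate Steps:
X = -5 (X = -5 + 0 = -5)
m = 2 (m = -2 + 4 = 2)
P(s, o) = 16 (P(s, o) = 6 - (-5)*2 = 6 - 1*(-10) = 6 + 10 = 16)
O(N, x) = N + 2*x
O(-15, 30)*(P(40, -1) - 1421) = (-15 + 2*30)*(16 - 1421) = (-15 + 60)*(-1405) = 45*(-1405) = -63225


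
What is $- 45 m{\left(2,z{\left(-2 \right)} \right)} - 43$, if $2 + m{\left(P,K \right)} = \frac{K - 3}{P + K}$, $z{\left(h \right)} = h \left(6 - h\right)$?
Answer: $- \frac{197}{14} \approx -14.071$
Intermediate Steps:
$m{\left(P,K \right)} = -2 + \frac{-3 + K}{K + P}$ ($m{\left(P,K \right)} = -2 + \frac{K - 3}{P + K} = -2 + \frac{-3 + K}{K + P}$)
$- 45 m{\left(2,z{\left(-2 \right)} \right)} - 43 = - 45 \frac{-3 - - 2 \left(6 - -2\right) - 4}{- 2 \left(6 - -2\right) + 2} - 43 = - 45 \frac{-3 - - 2 \left(6 + 2\right) - 4}{- 2 \left(6 + 2\right) + 2} - 43 = - 45 \frac{-3 - \left(-2\right) 8 - 4}{\left(-2\right) 8 + 2} - 43 = - 45 \frac{-3 - -16 - 4}{-16 + 2} - 43 = - 45 \frac{-3 + 16 - 4}{-14} - 43 = - 45 \left(\left(- \frac{1}{14}\right) 9\right) - 43 = \left(-45\right) \left(- \frac{9}{14}\right) - 43 = \frac{405}{14} - 43 = - \frac{197}{14}$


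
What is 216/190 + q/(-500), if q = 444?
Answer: 591/2375 ≈ 0.24884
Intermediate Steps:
216/190 + q/(-500) = 216/190 + 444/(-500) = 216*(1/190) + 444*(-1/500) = 108/95 - 111/125 = 591/2375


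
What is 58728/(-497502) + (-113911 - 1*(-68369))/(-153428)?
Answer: 1137226375/6360894738 ≈ 0.17878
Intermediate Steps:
58728/(-497502) + (-113911 - 1*(-68369))/(-153428) = 58728*(-1/497502) + (-113911 + 68369)*(-1/153428) = -9788/82917 - 45542*(-1/153428) = -9788/82917 + 22771/76714 = 1137226375/6360894738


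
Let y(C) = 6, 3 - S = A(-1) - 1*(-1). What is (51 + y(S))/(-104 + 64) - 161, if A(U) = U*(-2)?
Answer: -6497/40 ≈ -162.43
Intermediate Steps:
A(U) = -2*U
S = 0 (S = 3 - (-2*(-1) - 1*(-1)) = 3 - (2 + 1) = 3 - 1*3 = 3 - 3 = 0)
(51 + y(S))/(-104 + 64) - 161 = (51 + 6)/(-104 + 64) - 161 = 57/(-40) - 161 = 57*(-1/40) - 161 = -57/40 - 161 = -6497/40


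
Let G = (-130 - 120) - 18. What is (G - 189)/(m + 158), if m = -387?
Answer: 457/229 ≈ 1.9956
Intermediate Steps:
G = -268 (G = -250 - 18 = -268)
(G - 189)/(m + 158) = (-268 - 189)/(-387 + 158) = -457/(-229) = -457*(-1/229) = 457/229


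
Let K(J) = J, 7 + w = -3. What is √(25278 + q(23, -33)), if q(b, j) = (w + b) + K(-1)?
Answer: 3*√2810 ≈ 159.03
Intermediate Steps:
w = -10 (w = -7 - 3 = -10)
q(b, j) = -11 + b (q(b, j) = (-10 + b) - 1 = -11 + b)
√(25278 + q(23, -33)) = √(25278 + (-11 + 23)) = √(25278 + 12) = √25290 = 3*√2810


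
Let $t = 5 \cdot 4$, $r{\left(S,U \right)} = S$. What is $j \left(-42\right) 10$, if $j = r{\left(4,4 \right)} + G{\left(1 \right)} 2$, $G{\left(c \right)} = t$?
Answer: $-18480$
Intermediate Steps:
$t = 20$
$G{\left(c \right)} = 20$
$j = 44$ ($j = 4 + 20 \cdot 2 = 4 + 40 = 44$)
$j \left(-42\right) 10 = 44 \left(-42\right) 10 = \left(-1848\right) 10 = -18480$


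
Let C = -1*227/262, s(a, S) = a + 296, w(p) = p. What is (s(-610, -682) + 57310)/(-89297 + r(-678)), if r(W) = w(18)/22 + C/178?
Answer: -29238720016/45808586585 ≈ -0.63828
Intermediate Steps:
s(a, S) = 296 + a
C = -227/262 (C = -227*1/262 = -227/262 ≈ -0.86641)
r(W) = 417227/512996 (r(W) = 18/22 - 227/262/178 = 18*(1/22) - 227/262*1/178 = 9/11 - 227/46636 = 417227/512996)
(s(-610, -682) + 57310)/(-89297 + r(-678)) = ((296 - 610) + 57310)/(-89297 + 417227/512996) = (-314 + 57310)/(-45808586585/512996) = 56996*(-512996/45808586585) = -29238720016/45808586585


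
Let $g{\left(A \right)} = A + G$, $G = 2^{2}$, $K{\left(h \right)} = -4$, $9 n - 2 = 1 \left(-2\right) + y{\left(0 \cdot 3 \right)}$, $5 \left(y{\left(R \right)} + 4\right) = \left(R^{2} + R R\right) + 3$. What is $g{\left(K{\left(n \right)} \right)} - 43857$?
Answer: $-43857$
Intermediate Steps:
$y{\left(R \right)} = - \frac{17}{5} + \frac{2 R^{2}}{5}$ ($y{\left(R \right)} = -4 + \frac{\left(R^{2} + R R\right) + 3}{5} = -4 + \frac{\left(R^{2} + R^{2}\right) + 3}{5} = -4 + \frac{2 R^{2} + 3}{5} = -4 + \frac{3 + 2 R^{2}}{5} = -4 + \left(\frac{3}{5} + \frac{2 R^{2}}{5}\right) = - \frac{17}{5} + \frac{2 R^{2}}{5}$)
$n = - \frac{17}{45}$ ($n = \frac{2}{9} + \frac{1 \left(-2\right) - \left(\frac{17}{5} - \frac{2 \left(0 \cdot 3\right)^{2}}{5}\right)}{9} = \frac{2}{9} + \frac{-2 - \left(\frac{17}{5} - \frac{2 \cdot 0^{2}}{5}\right)}{9} = \frac{2}{9} + \frac{-2 + \left(- \frac{17}{5} + \frac{2}{5} \cdot 0\right)}{9} = \frac{2}{9} + \frac{-2 + \left(- \frac{17}{5} + 0\right)}{9} = \frac{2}{9} + \frac{-2 - \frac{17}{5}}{9} = \frac{2}{9} + \frac{1}{9} \left(- \frac{27}{5}\right) = \frac{2}{9} - \frac{3}{5} = - \frac{17}{45} \approx -0.37778$)
$G = 4$
$g{\left(A \right)} = 4 + A$ ($g{\left(A \right)} = A + 4 = 4 + A$)
$g{\left(K{\left(n \right)} \right)} - 43857 = \left(4 - 4\right) - 43857 = 0 - 43857 = -43857$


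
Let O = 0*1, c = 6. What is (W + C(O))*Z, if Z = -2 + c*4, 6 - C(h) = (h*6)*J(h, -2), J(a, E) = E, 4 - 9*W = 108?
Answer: -1100/9 ≈ -122.22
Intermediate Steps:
W = -104/9 (W = 4/9 - 1/9*108 = 4/9 - 12 = -104/9 ≈ -11.556)
O = 0
C(h) = 6 + 12*h (C(h) = 6 - h*6*(-2) = 6 - 6*h*(-2) = 6 - (-12)*h = 6 + 12*h)
Z = 22 (Z = -2 + 6*4 = -2 + 24 = 22)
(W + C(O))*Z = (-104/9 + (6 + 12*0))*22 = (-104/9 + (6 + 0))*22 = (-104/9 + 6)*22 = -50/9*22 = -1100/9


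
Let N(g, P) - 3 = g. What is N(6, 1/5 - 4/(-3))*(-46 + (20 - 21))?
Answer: -423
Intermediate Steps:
N(g, P) = 3 + g
N(6, 1/5 - 4/(-3))*(-46 + (20 - 21)) = (3 + 6)*(-46 + (20 - 21)) = 9*(-46 - 1) = 9*(-47) = -423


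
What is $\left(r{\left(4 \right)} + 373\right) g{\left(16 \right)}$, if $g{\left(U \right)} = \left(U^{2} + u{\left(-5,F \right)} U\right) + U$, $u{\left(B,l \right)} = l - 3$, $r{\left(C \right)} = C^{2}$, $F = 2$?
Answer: $99584$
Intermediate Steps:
$u{\left(B,l \right)} = -3 + l$
$g{\left(U \right)} = U^{2}$ ($g{\left(U \right)} = \left(U^{2} + \left(-3 + 2\right) U\right) + U = \left(U^{2} - U\right) + U = U^{2}$)
$\left(r{\left(4 \right)} + 373\right) g{\left(16 \right)} = \left(4^{2} + 373\right) 16^{2} = \left(16 + 373\right) 256 = 389 \cdot 256 = 99584$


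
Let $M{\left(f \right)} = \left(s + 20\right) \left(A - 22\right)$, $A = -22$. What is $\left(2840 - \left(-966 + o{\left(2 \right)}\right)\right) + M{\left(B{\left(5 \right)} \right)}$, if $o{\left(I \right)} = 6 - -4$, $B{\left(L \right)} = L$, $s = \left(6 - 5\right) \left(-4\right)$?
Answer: $3092$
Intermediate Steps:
$s = -4$ ($s = 1 \left(-4\right) = -4$)
$o{\left(I \right)} = 10$ ($o{\left(I \right)} = 6 + 4 = 10$)
$M{\left(f \right)} = -704$ ($M{\left(f \right)} = \left(-4 + 20\right) \left(-22 - 22\right) = 16 \left(-44\right) = -704$)
$\left(2840 - \left(-966 + o{\left(2 \right)}\right)\right) + M{\left(B{\left(5 \right)} \right)} = \left(2840 + \left(966 - 10\right)\right) - 704 = \left(2840 + 956\right) - 704 = 3796 - 704 = 3092$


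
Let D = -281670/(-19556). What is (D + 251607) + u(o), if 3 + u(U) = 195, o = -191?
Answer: 2462231457/9778 ≈ 2.5181e+5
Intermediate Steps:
D = 140835/9778 (D = -281670*(-1/19556) = 140835/9778 ≈ 14.403)
u(U) = 192 (u(U) = -3 + 195 = 192)
(D + 251607) + u(o) = (140835/9778 + 251607) + 192 = 2460354081/9778 + 192 = 2462231457/9778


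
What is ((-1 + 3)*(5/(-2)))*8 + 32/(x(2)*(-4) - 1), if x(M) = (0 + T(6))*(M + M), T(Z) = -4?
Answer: -2488/63 ≈ -39.492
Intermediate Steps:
x(M) = -8*M (x(M) = (0 - 4)*(M + M) = -8*M)
((-1 + 3)*(5/(-2)))*8 + 32/(x(2)*(-4) - 1) = ((-1 + 3)*(5/(-2)))*8 + 32/(-8*2*(-4) - 1) = (2*(5*(-½)))*8 + 32/(-16*(-4) - 1) = (2*(-5/2))*8 + 32/(64 - 1) = -5*8 + 32/63 = -40 + 32*(1/63) = -40 + 32/63 = -2488/63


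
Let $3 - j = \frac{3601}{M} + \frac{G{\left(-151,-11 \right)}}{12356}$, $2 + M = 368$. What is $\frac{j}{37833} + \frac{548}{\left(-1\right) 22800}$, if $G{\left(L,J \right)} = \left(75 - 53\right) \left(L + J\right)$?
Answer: $- \frac{983685684859}{40634355834900} \approx -0.024208$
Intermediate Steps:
$G{\left(L,J \right)} = 22 J + 22 L$ ($G{\left(L,J \right)} = 22 \left(J + L\right) = 22 J + 22 L$)
$M = 366$ ($M = -2 + 368 = 366$)
$j = - \frac{7405661}{1130574}$ ($j = 3 - \left(\frac{3601}{366} + \frac{22 \left(-11\right) + 22 \left(-151\right)}{12356}\right) = 3 - \left(3601 \cdot \frac{1}{366} + \left(-242 - 3322\right) \frac{1}{12356}\right) = 3 - \left(\frac{3601}{366} - \frac{891}{3089}\right) = 3 - \frac{10797383}{1130574} = - \frac{7405661}{1130574} \approx -6.5504$)
$\frac{j}{37833} + \frac{548}{\left(-1\right) 22800} = - \frac{7405661}{1130574 \cdot 37833} + \frac{548}{\left(-1\right) 22800} = \left(- \frac{7405661}{1130574}\right) \frac{1}{37833} + \frac{548}{-22800} = - \frac{7405661}{42773006142} + 548 \left(- \frac{1}{22800}\right) = - \frac{7405661}{42773006142} - \frac{137}{5700} = - \frac{983685684859}{40634355834900}$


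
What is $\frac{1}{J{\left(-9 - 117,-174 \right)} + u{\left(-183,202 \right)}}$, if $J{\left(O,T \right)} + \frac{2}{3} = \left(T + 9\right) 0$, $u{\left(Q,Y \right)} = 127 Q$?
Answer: $- \frac{3}{69725} \approx -4.3026 \cdot 10^{-5}$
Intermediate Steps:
$J{\left(O,T \right)} = - \frac{2}{3}$ ($J{\left(O,T \right)} = - \frac{2}{3} + \left(T + 9\right) 0 = - \frac{2}{3} + \left(9 + T\right) 0 = - \frac{2}{3} + 0 = - \frac{2}{3}$)
$\frac{1}{J{\left(-9 - 117,-174 \right)} + u{\left(-183,202 \right)}} = \frac{1}{- \frac{2}{3} + 127 \left(-183\right)} = \frac{1}{- \frac{2}{3} - 23241} = \frac{1}{- \frac{69725}{3}} = - \frac{3}{69725}$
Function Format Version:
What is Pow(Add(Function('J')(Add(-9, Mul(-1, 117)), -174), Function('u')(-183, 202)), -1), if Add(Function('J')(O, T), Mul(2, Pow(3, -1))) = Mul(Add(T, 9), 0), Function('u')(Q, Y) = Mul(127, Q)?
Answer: Rational(-3, 69725) ≈ -4.3026e-5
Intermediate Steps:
Function('J')(O, T) = Rational(-2, 3) (Function('J')(O, T) = Add(Rational(-2, 3), Mul(Add(T, 9), 0)) = Add(Rational(-2, 3), Mul(Add(9, T), 0)) = Add(Rational(-2, 3), 0) = Rational(-2, 3))
Pow(Add(Function('J')(Add(-9, Mul(-1, 117)), -174), Function('u')(-183, 202)), -1) = Pow(Add(Rational(-2, 3), Mul(127, -183)), -1) = Pow(Add(Rational(-2, 3), -23241), -1) = Pow(Rational(-69725, 3), -1) = Rational(-3, 69725)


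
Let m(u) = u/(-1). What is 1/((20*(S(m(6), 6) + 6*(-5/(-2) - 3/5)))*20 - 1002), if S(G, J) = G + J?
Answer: 1/3558 ≈ 0.00028106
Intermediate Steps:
m(u) = -u (m(u) = u*(-1) = -u)
1/((20*(S(m(6), 6) + 6*(-5/(-2) - 3/5)))*20 - 1002) = 1/((20*((-1*6 + 6) + 6*(-5/(-2) - 3/5)))*20 - 1002) = 1/((20*((-6 + 6) + 6*(-5*(-½) - 3*⅕)))*20 - 1002) = 1/((20*(0 + 6*(5/2 - ⅗)))*20 - 1002) = 1/((20*(0 + 6*(19/10)))*20 - 1002) = 1/((20*(0 + 57/5))*20 - 1002) = 1/((20*(57/5))*20 - 1002) = 1/(228*20 - 1002) = 1/(4560 - 1002) = 1/3558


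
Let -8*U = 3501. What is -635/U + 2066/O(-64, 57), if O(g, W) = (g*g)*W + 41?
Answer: 1193479106/817529013 ≈ 1.4599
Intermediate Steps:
U = -3501/8 (U = -1/8*3501 = -3501/8 ≈ -437.63)
O(g, W) = 41 + W*g**2 (O(g, W) = g**2*W + 41 = W*g**2 + 41 = 41 + W*g**2)
-635/U + 2066/O(-64, 57) = -635/(-3501/8) + 2066/(41 + 57*(-64)**2) = -635*(-8/3501) + 2066/(41 + 57*4096) = 5080/3501 + 2066/(41 + 233472) = 5080/3501 + 2066/233513 = 1193479106/817529013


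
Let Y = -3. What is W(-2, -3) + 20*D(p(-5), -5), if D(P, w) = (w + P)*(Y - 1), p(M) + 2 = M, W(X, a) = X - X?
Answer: 960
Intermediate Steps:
W(X, a) = 0
p(M) = -2 + M
D(P, w) = -4*P - 4*w (D(P, w) = (w + P)*(-3 - 1) = (P + w)*(-4) = -4*P - 4*w)
W(-2, -3) + 20*D(p(-5), -5) = 0 + 20*(-4*(-2 - 5) - 4*(-5)) = 0 + 20*(-4*(-7) + 20) = 0 + 20*(28 + 20) = 0 + 20*48 = 0 + 960 = 960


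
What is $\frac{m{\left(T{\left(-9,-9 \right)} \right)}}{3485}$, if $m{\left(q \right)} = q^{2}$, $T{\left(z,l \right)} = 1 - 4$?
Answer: $\frac{9}{3485} \approx 0.0025825$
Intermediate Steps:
$T{\left(z,l \right)} = -3$ ($T{\left(z,l \right)} = 1 - 4 = -3$)
$\frac{m{\left(T{\left(-9,-9 \right)} \right)}}{3485} = \frac{\left(-3\right)^{2}}{3485} = 9 \cdot \frac{1}{3485} = \frac{9}{3485}$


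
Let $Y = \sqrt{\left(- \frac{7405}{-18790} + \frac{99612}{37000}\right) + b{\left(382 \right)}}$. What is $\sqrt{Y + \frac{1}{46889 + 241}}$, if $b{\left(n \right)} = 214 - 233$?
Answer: $\frac{\sqrt{227800382041770 + 37062492719688 i \sqrt{1335381793710}}}{3276618990} \approx 1.4123 + 1.4123 i$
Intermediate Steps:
$b{\left(n \right)} = -19$ ($b{\left(n \right)} = 214 - 233 = -19$)
$Y = \frac{6 i \sqrt{1335381793710}}{1738075}$ ($Y = \sqrt{\left(- \frac{7405}{-18790} + \frac{99612}{37000}\right) - 19} = \sqrt{\left(\left(-7405\right) \left(- \frac{1}{18790}\right) + 99612 \cdot \frac{1}{37000}\right) - 19} = \sqrt{\left(\frac{1481}{3758} + \frac{24903}{9250}\right) - 19} = \sqrt{\frac{26821181}{8690375} - 19} = \sqrt{- \frac{138295944}{8690375}} = \frac{6 i \sqrt{1335381793710}}{1738075} \approx 3.9892 i$)
$\sqrt{Y + \frac{1}{46889 + 241}} = \sqrt{\frac{6 i \sqrt{1335381793710}}{1738075} + \frac{1}{46889 + 241}} = \sqrt{\frac{6 i \sqrt{1335381793710}}{1738075} + \frac{1}{47130}} = \sqrt{\frac{1}{47130} + \frac{6 i \sqrt{1335381793710}}{1738075}}$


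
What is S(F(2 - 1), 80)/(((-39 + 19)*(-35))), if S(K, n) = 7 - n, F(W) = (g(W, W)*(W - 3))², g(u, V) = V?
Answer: -73/700 ≈ -0.10429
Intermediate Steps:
F(W) = W²*(-3 + W)² (F(W) = (W*(W - 3))² = (W*(-3 + W))² = W²*(-3 + W)²)
S(F(2 - 1), 80)/(((-39 + 19)*(-35))) = (7 - 1*80)/(((-39 + 19)*(-35))) = (7 - 80)/((-20*(-35))) = -73/700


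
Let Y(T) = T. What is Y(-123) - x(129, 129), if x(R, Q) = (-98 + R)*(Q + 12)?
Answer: -4494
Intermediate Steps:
x(R, Q) = (-98 + R)*(12 + Q)
Y(-123) - x(129, 129) = -123 - (-1176 - 98*129 + 12*129 + 129*129) = -123 - (-1176 - 12642 + 1548 + 16641) = -123 - 1*4371 = -123 - 4371 = -4494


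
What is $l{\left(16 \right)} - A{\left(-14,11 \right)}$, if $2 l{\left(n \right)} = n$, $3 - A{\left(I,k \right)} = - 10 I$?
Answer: $145$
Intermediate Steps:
$A{\left(I,k \right)} = 3 + 10 I$ ($A{\left(I,k \right)} = 3 - - 10 I = 3 + 10 I$)
$l{\left(n \right)} = \frac{n}{2}$
$l{\left(16 \right)} - A{\left(-14,11 \right)} = \frac{1}{2} \cdot 16 - \left(3 + 10 \left(-14\right)\right) = 8 - \left(3 - 140\right) = 8 - -137 = 8 + 137 = 145$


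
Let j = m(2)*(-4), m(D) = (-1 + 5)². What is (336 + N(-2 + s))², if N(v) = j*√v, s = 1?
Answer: 108800 - 43008*I ≈ 1.088e+5 - 43008.0*I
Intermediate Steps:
m(D) = 16 (m(D) = 4² = 16)
j = -64 (j = 16*(-4) = -64)
N(v) = -64*√v
(336 + N(-2 + s))² = (336 - 64*√(-2 + 1))² = (336 - 64*I)²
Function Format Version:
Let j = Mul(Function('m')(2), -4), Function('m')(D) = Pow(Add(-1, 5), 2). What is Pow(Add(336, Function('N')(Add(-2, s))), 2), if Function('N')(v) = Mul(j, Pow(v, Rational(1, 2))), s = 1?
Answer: Add(108800, Mul(-43008, I)) ≈ Add(1.0880e+5, Mul(-43008., I))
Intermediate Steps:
Function('m')(D) = 16 (Function('m')(D) = Pow(4, 2) = 16)
j = -64 (j = Mul(16, -4) = -64)
Function('N')(v) = Mul(-64, Pow(v, Rational(1, 2)))
Pow(Add(336, Function('N')(Add(-2, s))), 2) = Pow(Add(336, Mul(-64, Pow(Add(-2, 1), Rational(1, 2)))), 2) = Pow(Add(336, Mul(-64, Pow(-1, Rational(1, 2)))), 2) = Pow(Add(336, Mul(-64, I)), 2)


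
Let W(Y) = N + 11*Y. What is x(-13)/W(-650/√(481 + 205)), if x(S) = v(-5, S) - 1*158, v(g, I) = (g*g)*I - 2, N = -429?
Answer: 499065/262691 - 84875*√14/262691 ≈ 0.69090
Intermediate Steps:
v(g, I) = -2 + I*g² (v(g, I) = g²*I - 2 = I*g² - 2 = -2 + I*g²)
x(S) = -160 + 25*S (x(S) = (-2 + S*(-5)²) - 1*158 = (-2 + S*25) - 158 = (-2 + 25*S) - 158 = -160 + 25*S)
W(Y) = -429 + 11*Y
x(-13)/W(-650/√(481 + 205)) = (-160 + 25*(-13))/(-429 + 11*(-650/√(481 + 205))) = (-160 - 325)/(-429 + 11*(-650*√14/98)) = -485/(-429 + 11*(-650*√14/98)) = -485/(-429 + 11*(-325*√14/49)) = -485/(-429 - 3575*√14/49)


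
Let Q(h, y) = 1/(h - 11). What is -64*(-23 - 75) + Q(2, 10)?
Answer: 56447/9 ≈ 6271.9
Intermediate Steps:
Q(h, y) = 1/(-11 + h)
-64*(-23 - 75) + Q(2, 10) = -64*(-23 - 75) + 1/(-11 + 2) = -64*(-98) + 1/(-9) = 6272 - ⅑ = 56447/9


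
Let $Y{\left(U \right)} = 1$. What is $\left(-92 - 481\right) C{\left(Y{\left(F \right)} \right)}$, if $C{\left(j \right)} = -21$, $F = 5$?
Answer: $12033$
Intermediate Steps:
$\left(-92 - 481\right) C{\left(Y{\left(F \right)} \right)} = \left(-92 - 481\right) \left(-21\right) = \left(-573\right) \left(-21\right) = 12033$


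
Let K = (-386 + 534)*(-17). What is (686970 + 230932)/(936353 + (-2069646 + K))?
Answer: -917902/1135809 ≈ -0.80815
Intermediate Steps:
K = -2516 (K = 148*(-17) = -2516)
(686970 + 230932)/(936353 + (-2069646 + K)) = (686970 + 230932)/(936353 + (-2069646 - 2516)) = 917902/(936353 - 2072162) = 917902/(-1135809) = 917902*(-1/1135809) = -917902/1135809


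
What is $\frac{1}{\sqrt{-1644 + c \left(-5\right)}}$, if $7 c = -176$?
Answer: $- \frac{i \sqrt{18599}}{5314} \approx - 0.025664 i$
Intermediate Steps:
$c = - \frac{176}{7}$ ($c = \frac{1}{7} \left(-176\right) = - \frac{176}{7} \approx -25.143$)
$\frac{1}{\sqrt{-1644 + c \left(-5\right)}} = \frac{1}{\sqrt{-1644 - - \frac{880}{7}}} = \frac{1}{\sqrt{-1644 + \frac{880}{7}}} = \frac{1}{\sqrt{- \frac{10628}{7}}} = \frac{1}{\frac{2}{7} i \sqrt{18599}} = - \frac{i \sqrt{18599}}{5314}$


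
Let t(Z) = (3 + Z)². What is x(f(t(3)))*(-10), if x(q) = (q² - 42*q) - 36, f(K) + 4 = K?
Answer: 3560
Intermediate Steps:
f(K) = -4 + K
x(q) = -36 + q² - 42*q
x(f(t(3)))*(-10) = (-36 + (-4 + (3 + 3)²)² - 42*(-4 + (3 + 3)²))*(-10) = (-36 + (-4 + 6²)² - 42*(-4 + 6²))*(-10) = (-36 + (-4 + 36)² - 42*(-4 + 36))*(-10) = (-36 + 32² - 42*32)*(-10) = (-36 + 1024 - 1344)*(-10) = -356*(-10) = 3560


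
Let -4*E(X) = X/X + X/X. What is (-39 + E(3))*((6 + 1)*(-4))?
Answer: 1106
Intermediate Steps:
E(X) = -½ (E(X) = -(X/X + X/X)/4 = -(1 + 1)/4 = -¼*2 = -½)
(-39 + E(3))*((6 + 1)*(-4)) = (-39 - ½)*((6 + 1)*(-4)) = -553*(-4)/2 = -79/2*(-28) = 1106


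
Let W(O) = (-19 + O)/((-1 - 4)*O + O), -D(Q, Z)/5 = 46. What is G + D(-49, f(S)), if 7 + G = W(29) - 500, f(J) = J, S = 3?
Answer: -42751/58 ≈ -737.09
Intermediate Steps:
D(Q, Z) = -230 (D(Q, Z) = -5*46 = -230)
W(O) = -(-19 + O)/(4*O) (W(O) = (-19 + O)/(-5*O + O) = (-19 + O)/((-4*O)) = (-19 + O)*(-1/(4*O)) = -(-19 + O)/(4*O))
G = -29411/58 (G = -7 + ((¼)*(19 - 1*29)/29 - 500) = -7 + ((¼)*(1/29)*(19 - 29) - 500) = -7 + ((¼)*(1/29)*(-10) - 500) = -7 + (-5/58 - 500) = -7 - 29005/58 = -29411/58 ≈ -507.09)
G + D(-49, f(S)) = -29411/58 - 230 = -42751/58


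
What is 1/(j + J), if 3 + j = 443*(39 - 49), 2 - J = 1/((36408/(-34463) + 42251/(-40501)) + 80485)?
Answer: -112336902575434/497764816707534017 ≈ -0.00022568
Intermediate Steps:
J = 224672409364905/112336902575434 (J = 2 - 1/((36408/(-34463) + 42251/(-40501)) + 80485) = 2 - 1/((36408*(-1/34463) + 42251*(-1/40501)) + 80485) = 2 - 1/((-36408/34463 - 42251/40501) + 80485) = 2 - 1/(-2930656621/1395785963 + 80485) = 2 - 1/112336902575434/1395785963 = 2 - 1*1395785963/112336902575434 = 2 - 1395785963/112336902575434 = 224672409364905/112336902575434 ≈ 2.0000)
j = -4433 (j = -3 + 443*(39 - 49) = -3 + 443*(-10) = -3 - 4430 = -4433)
1/(j + J) = 1/(-4433 + 224672409364905/112336902575434) = 1/(-497764816707534017/112336902575434) = -112336902575434/497764816707534017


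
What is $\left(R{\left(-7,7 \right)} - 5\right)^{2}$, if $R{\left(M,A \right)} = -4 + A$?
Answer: $4$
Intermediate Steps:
$\left(R{\left(-7,7 \right)} - 5\right)^{2} = \left(\left(-4 + 7\right) - 5\right)^{2} = \left(3 - 5\right)^{2} = \left(-2\right)^{2} = 4$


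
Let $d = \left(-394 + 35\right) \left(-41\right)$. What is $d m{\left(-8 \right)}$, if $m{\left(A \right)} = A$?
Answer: $-117752$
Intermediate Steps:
$d = 14719$ ($d = \left(-359\right) \left(-41\right) = 14719$)
$d m{\left(-8 \right)} = 14719 \left(-8\right) = -117752$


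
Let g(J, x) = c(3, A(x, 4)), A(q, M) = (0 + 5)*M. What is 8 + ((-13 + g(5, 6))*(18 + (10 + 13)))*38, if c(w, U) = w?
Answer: -15572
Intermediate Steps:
A(q, M) = 5*M
g(J, x) = 3
8 + ((-13 + g(5, 6))*(18 + (10 + 13)))*38 = 8 + ((-13 + 3)*(18 + (10 + 13)))*38 = 8 - 10*(18 + 23)*38 = 8 - 10*41*38 = 8 - 410*38 = 8 - 15580 = -15572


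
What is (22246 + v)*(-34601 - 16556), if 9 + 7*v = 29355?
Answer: -9467523676/7 ≈ -1.3525e+9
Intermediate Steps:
v = 29346/7 (v = -9/7 + (1/7)*29355 = -9/7 + 29355/7 = 29346/7 ≈ 4192.3)
(22246 + v)*(-34601 - 16556) = (22246 + 29346/7)*(-34601 - 16556) = (185068/7)*(-51157) = -9467523676/7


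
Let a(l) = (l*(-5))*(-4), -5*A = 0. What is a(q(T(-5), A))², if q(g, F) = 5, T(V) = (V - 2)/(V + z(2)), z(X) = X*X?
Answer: 10000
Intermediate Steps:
z(X) = X²
A = 0 (A = -⅕*0 = 0)
T(V) = (-2 + V)/(4 + V) (T(V) = (V - 2)/(V + 2²) = (-2 + V)/(V + 4) = (-2 + V)/(4 + V))
a(l) = 20*l (a(l) = -5*l*(-4) = 20*l)
a(q(T(-5), A))² = (20*5)² = 100² = 10000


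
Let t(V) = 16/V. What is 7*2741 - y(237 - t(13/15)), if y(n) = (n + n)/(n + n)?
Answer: 19186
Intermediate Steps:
y(n) = 1 (y(n) = (2*n)/((2*n)) = (2*n)*(1/(2*n)) = 1)
7*2741 - y(237 - t(13/15)) = 7*2741 - 1*1 = 19187 - 1 = 19186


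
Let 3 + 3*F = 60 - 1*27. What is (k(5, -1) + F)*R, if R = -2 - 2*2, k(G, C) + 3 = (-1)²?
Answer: -48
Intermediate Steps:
k(G, C) = -2 (k(G, C) = -3 + (-1)² = -3 + 1 = -2)
R = -6 (R = -2 - 4 = -6)
F = 10 (F = -1 + (60 - 1*27)/3 = -1 + (60 - 27)/3 = -1 + (⅓)*33 = -1 + 11 = 10)
(k(5, -1) + F)*R = (-2 + 10)*(-6) = 8*(-6) = -48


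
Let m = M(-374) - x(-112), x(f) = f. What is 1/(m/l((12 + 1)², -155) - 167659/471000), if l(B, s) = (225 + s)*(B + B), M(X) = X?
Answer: -557193000/204510697 ≈ -2.7245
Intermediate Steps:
l(B, s) = 2*B*(225 + s) (l(B, s) = (225 + s)*(2*B) = 2*B*(225 + s))
m = -262 (m = -374 - 1*(-112) = -374 + 112 = -262)
1/(m/l((12 + 1)², -155) - 167659/471000) = 1/(-262*1/(2*(12 + 1)²*(225 - 155)) - 167659/471000) = 1/(-262/(2*13²*70) - 167659*1/471000) = 1/(-262/(2*169*70) - 167659/471000) = 1/(-262/23660 - 167659/471000) = 1/(-262*1/23660 - 167659/471000) = 1/(-131/11830 - 167659/471000) = 1/(-204510697/557193000) = -557193000/204510697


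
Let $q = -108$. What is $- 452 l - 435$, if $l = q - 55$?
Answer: $73241$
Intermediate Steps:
$l = -163$ ($l = -108 - 55 = -163$)
$- 452 l - 435 = \left(-452\right) \left(-163\right) - 435 = 73676 - 435 = 73241$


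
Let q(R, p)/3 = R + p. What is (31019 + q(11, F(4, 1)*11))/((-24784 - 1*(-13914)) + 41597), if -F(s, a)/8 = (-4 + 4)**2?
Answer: 31052/30727 ≈ 1.0106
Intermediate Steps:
F(s, a) = 0 (F(s, a) = -8*(-4 + 4)**2 = -8*0**2 = -8*0 = 0)
q(R, p) = 3*R + 3*p (q(R, p) = 3*(R + p) = 3*R + 3*p)
(31019 + q(11, F(4, 1)*11))/((-24784 - 1*(-13914)) + 41597) = (31019 + (3*11 + 3*(0*11)))/((-24784 - 1*(-13914)) + 41597) = (31019 + (33 + 3*0))/((-24784 + 13914) + 41597) = (31019 + (33 + 0))/(-10870 + 41597) = (31019 + 33)/30727 = 31052*(1/30727) = 31052/30727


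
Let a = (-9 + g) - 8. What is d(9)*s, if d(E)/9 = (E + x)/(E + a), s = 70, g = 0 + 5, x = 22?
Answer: -6510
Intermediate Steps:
g = 5
a = -12 (a = (-9 + 5) - 8 = -4 - 8 = -12)
d(E) = 9*(22 + E)/(-12 + E) (d(E) = 9*((E + 22)/(E - 12)) = 9*((22 + E)/(-12 + E)) = 9*(22 + E)/(-12 + E))
d(9)*s = (9*(22 + 9)/(-12 + 9))*70 = (9*31/(-3))*70 = (9*(-⅓)*31)*70 = -93*70 = -6510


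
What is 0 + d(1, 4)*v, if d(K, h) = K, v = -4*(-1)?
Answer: 4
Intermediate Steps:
v = 4
0 + d(1, 4)*v = 0 + 1*4 = 0 + 4 = 4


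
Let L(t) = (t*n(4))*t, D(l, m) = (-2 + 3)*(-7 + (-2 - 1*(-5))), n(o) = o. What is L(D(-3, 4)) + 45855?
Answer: 45919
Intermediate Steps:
D(l, m) = -4 (D(l, m) = 1*(-7 + (-2 + 5)) = 1*(-7 + 3) = 1*(-4) = -4)
L(t) = 4*t² (L(t) = (t*4)*t = (4*t)*t = 4*t²)
L(D(-3, 4)) + 45855 = 4*(-4)² + 45855 = 4*16 + 45855 = 64 + 45855 = 45919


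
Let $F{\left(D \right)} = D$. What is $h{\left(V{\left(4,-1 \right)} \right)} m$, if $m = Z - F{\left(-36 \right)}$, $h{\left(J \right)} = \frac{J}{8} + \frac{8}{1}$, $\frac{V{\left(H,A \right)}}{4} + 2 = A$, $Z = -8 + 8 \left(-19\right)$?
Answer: $-806$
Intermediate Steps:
$Z = -160$ ($Z = -8 - 152 = -160$)
$V{\left(H,A \right)} = -8 + 4 A$
$h{\left(J \right)} = 8 + \frac{J}{8}$ ($h{\left(J \right)} = J \frac{1}{8} + 8 \cdot 1 = \frac{J}{8} + 8 = 8 + \frac{J}{8}$)
$m = -124$ ($m = -160 - -36 = -160 + 36 = -124$)
$h{\left(V{\left(4,-1 \right)} \right)} m = \left(8 + \frac{-8 + 4 \left(-1\right)}{8}\right) \left(-124\right) = \left(8 + \frac{-8 - 4}{8}\right) \left(-124\right) = \left(8 + \frac{1}{8} \left(-12\right)\right) \left(-124\right) = \left(8 - \frac{3}{2}\right) \left(-124\right) = \frac{13}{2} \left(-124\right) = -806$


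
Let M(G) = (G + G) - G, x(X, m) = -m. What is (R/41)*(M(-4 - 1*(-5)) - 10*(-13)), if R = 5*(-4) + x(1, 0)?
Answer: -2620/41 ≈ -63.902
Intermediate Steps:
R = -20 (R = 5*(-4) - 1*0 = -20 + 0 = -20)
M(G) = G (M(G) = 2*G - G = G)
(R/41)*(M(-4 - 1*(-5)) - 10*(-13)) = (-20/41)*((-4 - 1*(-5)) - 10*(-13)) = (-20*1/41)*((-4 + 5) + 130) = -20*(1 + 130)/41 = -20/41*131 = -2620/41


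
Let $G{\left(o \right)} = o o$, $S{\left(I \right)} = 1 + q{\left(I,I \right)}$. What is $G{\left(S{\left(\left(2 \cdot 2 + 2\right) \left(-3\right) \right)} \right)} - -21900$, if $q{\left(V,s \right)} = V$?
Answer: $22189$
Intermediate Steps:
$S{\left(I \right)} = 1 + I$
$G{\left(o \right)} = o^{2}$
$G{\left(S{\left(\left(2 \cdot 2 + 2\right) \left(-3\right) \right)} \right)} - -21900 = \left(1 + \left(2 \cdot 2 + 2\right) \left(-3\right)\right)^{2} - -21900 = \left(1 + \left(4 + 2\right) \left(-3\right)\right)^{2} + 21900 = \left(1 + 6 \left(-3\right)\right)^{2} + 21900 = \left(1 - 18\right)^{2} + 21900 = \left(-17\right)^{2} + 21900 = 289 + 21900 = 22189$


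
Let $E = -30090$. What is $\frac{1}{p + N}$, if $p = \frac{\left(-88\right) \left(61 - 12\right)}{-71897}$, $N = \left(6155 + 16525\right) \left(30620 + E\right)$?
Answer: $\frac{10271}{123461529016} \approx 8.3192 \cdot 10^{-8}$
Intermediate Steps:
$N = 12020400$ ($N = \left(6155 + 16525\right) \left(30620 - 30090\right) = 22680 \cdot 530 = 12020400$)
$p = \frac{616}{10271}$ ($p = \left(-88\right) 49 \left(- \frac{1}{71897}\right) = \left(-4312\right) \left(- \frac{1}{71897}\right) = \frac{616}{10271} \approx 0.059975$)
$\frac{1}{p + N} = \frac{1}{\frac{616}{10271} + 12020400} = \frac{1}{\frac{123461529016}{10271}} = \frac{10271}{123461529016}$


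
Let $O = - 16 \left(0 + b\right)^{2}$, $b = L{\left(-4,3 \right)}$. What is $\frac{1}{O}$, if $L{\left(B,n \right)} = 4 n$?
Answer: $- \frac{1}{2304} \approx -0.00043403$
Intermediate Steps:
$b = 12$ ($b = 4 \cdot 3 = 12$)
$O = -2304$ ($O = - 16 \left(0 + 12\right)^{2} = - 16 \cdot 12^{2} = \left(-16\right) 144 = -2304$)
$\frac{1}{O} = \frac{1}{-2304} = - \frac{1}{2304}$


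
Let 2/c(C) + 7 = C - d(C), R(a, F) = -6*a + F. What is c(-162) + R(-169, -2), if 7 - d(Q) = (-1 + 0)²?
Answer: 177098/175 ≈ 1012.0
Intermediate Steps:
d(Q) = 6 (d(Q) = 7 - (-1 + 0)² = 7 - 1*(-1)² = 7 - 1*1 = 7 - 1 = 6)
R(a, F) = F - 6*a
c(C) = 2/(-13 + C) (c(C) = 2/(-7 + (C - 1*6)) = 2/(-7 + (C - 6)) = 2/(-7 + (-6 + C)) = 2/(-13 + C))
c(-162) + R(-169, -2) = 2/(-13 - 162) + (-2 - 6*(-169)) = 2/(-175) + (-2 + 1014) = 2*(-1/175) + 1012 = -2/175 + 1012 = 177098/175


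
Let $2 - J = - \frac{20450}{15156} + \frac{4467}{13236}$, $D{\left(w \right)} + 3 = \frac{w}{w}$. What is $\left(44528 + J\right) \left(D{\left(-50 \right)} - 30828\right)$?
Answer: $- \frac{11475356888851135}{8358534} \approx -1.3729 \cdot 10^{9}$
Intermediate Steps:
$D{\left(w \right)} = -2$ ($D{\left(w \right)} = -3 + \frac{w}{w} = -3 + 1 = -2$)
$J = \frac{50348665}{16717068}$ ($J = 2 - \left(- \frac{20450}{15156} + \frac{4467}{13236}\right) = 2 - \left(\left(-20450\right) \frac{1}{15156} + 4467 \cdot \frac{1}{13236}\right) = 2 - \left(- \frac{10225}{7578} + \frac{1489}{4412}\right) = 2 - - \frac{16914529}{16717068} = 2 + \frac{16914529}{16717068} = \frac{50348665}{16717068} \approx 3.0118$)
$\left(44528 + J\right) \left(D{\left(-50 \right)} - 30828\right) = \left(44528 + \frac{50348665}{16717068}\right) \left(-2 - 30828\right) = \frac{744427952569}{16717068} \left(-30830\right) = - \frac{11475356888851135}{8358534}$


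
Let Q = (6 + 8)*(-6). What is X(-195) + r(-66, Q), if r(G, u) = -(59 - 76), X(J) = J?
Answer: -178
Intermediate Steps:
Q = -84 (Q = 14*(-6) = -84)
r(G, u) = 17 (r(G, u) = -1*(-17) = 17)
X(-195) + r(-66, Q) = -195 + 17 = -178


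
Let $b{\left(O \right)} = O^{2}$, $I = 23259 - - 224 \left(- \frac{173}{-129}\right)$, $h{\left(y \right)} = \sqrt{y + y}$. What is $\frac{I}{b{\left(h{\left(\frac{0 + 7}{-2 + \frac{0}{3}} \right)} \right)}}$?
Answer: $- \frac{3039163}{903} \approx -3365.6$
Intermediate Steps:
$h{\left(y \right)} = \sqrt{2} \sqrt{y}$ ($h{\left(y \right)} = \sqrt{2 y} = \sqrt{2} \sqrt{y}$)
$I = \frac{3039163}{129}$ ($I = 23259 - - 224 \left(\left(-173\right) \left(- \frac{1}{129}\right)\right) = 23259 - \left(-224\right) \frac{173}{129} = 23259 - - \frac{38752}{129} = 23259 + \frac{38752}{129} = \frac{3039163}{129} \approx 23559.0$)
$\frac{I}{b{\left(h{\left(\frac{0 + 7}{-2 + \frac{0}{3}} \right)} \right)}} = \frac{3039163}{129 \left(\sqrt{2} \sqrt{\frac{0 + 7}{-2 + \frac{0}{3}}}\right)^{2}} = \frac{3039163}{129 \left(\sqrt{2} \sqrt{\frac{7}{-2 + 0 \cdot \frac{1}{3}}}\right)^{2}} = \frac{3039163}{129 \left(\sqrt{2} \sqrt{\frac{7}{-2 + 0}}\right)^{2}} = \frac{3039163}{129 \left(\sqrt{2} \sqrt{\frac{7}{-2}}\right)^{2}} = \frac{3039163}{129 \left(\sqrt{2} \sqrt{7 \left(- \frac{1}{2}\right)}\right)^{2}} = \frac{3039163}{129 \left(\sqrt{2} \sqrt{- \frac{7}{2}}\right)^{2}} = \frac{3039163}{129 \left(\sqrt{2} \frac{i \sqrt{14}}{2}\right)^{2}} = \frac{3039163}{129 \left(i \sqrt{7}\right)^{2}} = \frac{3039163}{129 \left(-7\right)} = \frac{3039163}{129} \left(- \frac{1}{7}\right) = - \frac{3039163}{903}$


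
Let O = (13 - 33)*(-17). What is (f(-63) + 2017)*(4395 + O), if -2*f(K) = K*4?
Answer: 10147105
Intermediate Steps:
f(K) = -2*K (f(K) = -K*4/2 = -2*K)
O = 340 (O = -20*(-17) = 340)
(f(-63) + 2017)*(4395 + O) = (-2*(-63) + 2017)*(4395 + 340) = (126 + 2017)*4735 = 2143*4735 = 10147105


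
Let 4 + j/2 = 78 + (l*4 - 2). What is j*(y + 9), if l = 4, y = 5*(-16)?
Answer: -12496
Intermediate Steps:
y = -80
j = 176 (j = -8 + 2*(78 + (4*4 - 2)) = -8 + 2*(78 + (16 - 2)) = -8 + 2*(78 + 14) = -8 + 2*92 = -8 + 184 = 176)
j*(y + 9) = 176*(-80 + 9) = 176*(-71) = -12496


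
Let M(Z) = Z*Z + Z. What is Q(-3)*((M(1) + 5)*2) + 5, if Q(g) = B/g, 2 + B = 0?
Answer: 43/3 ≈ 14.333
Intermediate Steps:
B = -2 (B = -2 + 0 = -2)
M(Z) = Z + Z**2 (M(Z) = Z**2 + Z = Z + Z**2)
Q(g) = -2/g
Q(-3)*((M(1) + 5)*2) + 5 = (-2/(-3))*((1*(1 + 1) + 5)*2) + 5 = (-2*(-1/3))*((1*2 + 5)*2) + 5 = 2*((2 + 5)*2)/3 + 5 = 2*(7*2)/3 + 5 = (2/3)*14 + 5 = 28/3 + 5 = 43/3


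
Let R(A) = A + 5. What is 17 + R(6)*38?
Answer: 435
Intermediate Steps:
R(A) = 5 + A
17 + R(6)*38 = 17 + (5 + 6)*38 = 17 + 11*38 = 17 + 418 = 435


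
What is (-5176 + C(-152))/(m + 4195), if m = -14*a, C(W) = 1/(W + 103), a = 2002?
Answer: 253625/1167817 ≈ 0.21718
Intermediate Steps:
C(W) = 1/(103 + W)
m = -28028 (m = -14*2002 = -28028)
(-5176 + C(-152))/(m + 4195) = (-5176 + 1/(103 - 152))/(-28028 + 4195) = (-5176 + 1/(-49))/(-23833) = (-5176 - 1/49)*(-1/23833) = -253625/49*(-1/23833) = 253625/1167817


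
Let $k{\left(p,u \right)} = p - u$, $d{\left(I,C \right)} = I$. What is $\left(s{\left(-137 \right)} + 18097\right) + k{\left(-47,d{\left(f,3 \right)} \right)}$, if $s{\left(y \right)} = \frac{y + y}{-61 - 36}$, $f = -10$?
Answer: $\frac{1752094}{97} \approx 18063.0$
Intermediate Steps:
$s{\left(y \right)} = - \frac{2 y}{97}$ ($s{\left(y \right)} = \frac{2 y}{-97} = 2 y \left(- \frac{1}{97}\right) = - \frac{2 y}{97}$)
$\left(s{\left(-137 \right)} + 18097\right) + k{\left(-47,d{\left(f,3 \right)} \right)} = \left(\left(- \frac{2}{97}\right) \left(-137\right) + 18097\right) - 37 = \left(\frac{274}{97} + 18097\right) + \left(-47 + 10\right) = \frac{1755683}{97} - 37 = \frac{1752094}{97}$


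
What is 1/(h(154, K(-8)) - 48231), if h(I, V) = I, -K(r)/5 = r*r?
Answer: -1/48077 ≈ -2.0800e-5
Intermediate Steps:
K(r) = -5*r² (K(r) = -5*r*r = -5*r²)
1/(h(154, K(-8)) - 48231) = 1/(154 - 48231) = 1/(-48077) = -1/48077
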